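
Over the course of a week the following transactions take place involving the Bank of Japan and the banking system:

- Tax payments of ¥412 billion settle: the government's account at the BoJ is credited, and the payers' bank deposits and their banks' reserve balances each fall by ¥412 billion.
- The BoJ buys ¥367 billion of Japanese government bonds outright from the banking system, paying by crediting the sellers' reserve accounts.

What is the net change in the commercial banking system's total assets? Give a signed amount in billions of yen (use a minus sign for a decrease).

-¥412 billion

Government account inflow ¥412 billion: bank balance sheets shrink → −¥412B.
OMO purchase (from banks) ¥367 billion: just an asset swap on bank balance sheets → 0.
Net: −412 + 0 = -¥412 billion.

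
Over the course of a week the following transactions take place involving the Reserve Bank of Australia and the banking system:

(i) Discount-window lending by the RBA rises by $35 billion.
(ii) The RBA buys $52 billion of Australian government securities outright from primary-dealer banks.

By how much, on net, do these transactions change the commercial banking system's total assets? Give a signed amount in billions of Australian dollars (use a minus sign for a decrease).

Discount-window loan $35 billion: bank balance sheets expand → +$35B.
OMO purchase (from banks) $52 billion: just an asset swap on bank balance sheets → 0.
Net: 35 + 0 = +$35 billion.

+$35 billion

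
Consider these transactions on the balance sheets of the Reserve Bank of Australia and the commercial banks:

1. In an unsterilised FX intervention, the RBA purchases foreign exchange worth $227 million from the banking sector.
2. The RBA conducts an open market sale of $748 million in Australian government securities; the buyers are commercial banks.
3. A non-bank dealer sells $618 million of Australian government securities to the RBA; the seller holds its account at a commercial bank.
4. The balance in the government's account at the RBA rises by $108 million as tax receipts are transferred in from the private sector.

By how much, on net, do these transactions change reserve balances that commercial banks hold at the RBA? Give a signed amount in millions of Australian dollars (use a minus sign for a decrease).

FX purchase $227 million: the RBA pays by crediting reserve accounts → +$227M.
OMO sale (to banks) $748 million: the buying banks pay out of their reserve balances → −$748M.
Asset purchase (from non-banks) $618 million: the RBA pays by crediting reserve accounts → +$618M.
Government account inflow $108 million: funds move from bank reserves into the government account → −$108M.
Net: 227 − 748 + 618 − 108 = -$11 million.

-$11 million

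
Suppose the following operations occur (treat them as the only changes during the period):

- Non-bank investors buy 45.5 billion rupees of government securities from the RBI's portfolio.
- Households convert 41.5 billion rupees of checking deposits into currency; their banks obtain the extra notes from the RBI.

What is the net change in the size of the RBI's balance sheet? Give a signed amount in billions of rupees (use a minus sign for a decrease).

-45.5 billion

RBI balance sheet:
  Assets:      Securities −45.5B
  Liabilities: Bank reserves −87B, Currency in circulation +41.5B
Commercial banking system:
  Assets:      Reserves at CB −87B
  Liabilities: Checkable deposits −87B
Change in total RBI assets = -45.5 billion.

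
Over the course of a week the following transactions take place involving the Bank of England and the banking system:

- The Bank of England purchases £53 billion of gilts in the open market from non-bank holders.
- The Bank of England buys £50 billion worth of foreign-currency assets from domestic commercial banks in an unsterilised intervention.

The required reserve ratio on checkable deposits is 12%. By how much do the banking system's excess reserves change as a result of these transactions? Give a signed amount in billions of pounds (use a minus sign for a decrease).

Asset purchase (from non-banks) £53 billion: reserves +£53B, deposits +£53B.
FX purchase £50 billion: reserves +£50B, deposits 0.
Totals: Δreserves = +£103B, Δdeposits = +£53B.
Δrequired reserves = 12% × +£53B = +£6.36B.
Δexcess reserves = Δreserves − Δrequired = +£103B − (+£6.36B) = +£96.64 billion.

+£96.64 billion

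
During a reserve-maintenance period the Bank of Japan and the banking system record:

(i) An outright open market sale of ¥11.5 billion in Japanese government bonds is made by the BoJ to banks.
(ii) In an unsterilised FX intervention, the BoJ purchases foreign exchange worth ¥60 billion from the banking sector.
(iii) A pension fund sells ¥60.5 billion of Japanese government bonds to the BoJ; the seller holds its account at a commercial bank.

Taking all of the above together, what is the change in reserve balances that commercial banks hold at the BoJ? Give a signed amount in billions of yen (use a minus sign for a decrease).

OMO sale (to banks) ¥11.5 billion: the buying banks pay out of their reserve balances → −¥11.5B.
FX purchase ¥60 billion: the BoJ pays by crediting reserve accounts → +¥60B.
Asset purchase (from non-banks) ¥60.5 billion: the BoJ pays by crediting reserve accounts → +¥60.5B.
Net: −11.5 + 60 + 60.5 = +¥109 billion.

+¥109 billion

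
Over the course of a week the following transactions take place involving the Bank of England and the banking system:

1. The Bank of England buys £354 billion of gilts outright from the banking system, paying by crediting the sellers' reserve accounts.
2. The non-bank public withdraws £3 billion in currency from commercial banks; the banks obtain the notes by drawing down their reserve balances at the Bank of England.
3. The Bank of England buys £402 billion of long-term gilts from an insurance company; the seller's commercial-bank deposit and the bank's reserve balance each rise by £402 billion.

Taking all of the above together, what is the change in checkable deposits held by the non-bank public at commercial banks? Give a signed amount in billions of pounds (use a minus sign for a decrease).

OMO purchase (from banks) £354 billion: the counterparty is a bank, so public deposits are unchanged → 0.
Currency withdrawal £3 billion: non-bank counterparties' bank balances fall → −£3B.
Asset purchase (from non-banks) £402 billion: non-bank counterparties' bank balances rise → +£402B.
Net: 0 − 3 + 402 = +£399 billion.

+£399 billion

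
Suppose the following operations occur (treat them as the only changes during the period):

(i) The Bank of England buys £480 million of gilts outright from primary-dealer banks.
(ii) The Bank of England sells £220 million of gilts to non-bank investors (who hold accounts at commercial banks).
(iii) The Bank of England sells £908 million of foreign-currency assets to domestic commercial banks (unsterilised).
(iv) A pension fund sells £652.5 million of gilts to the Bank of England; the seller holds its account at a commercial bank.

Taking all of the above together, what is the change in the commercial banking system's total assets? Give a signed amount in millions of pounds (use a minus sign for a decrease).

OMO purchase (from banks) £480 million: just an asset swap on bank balance sheets → 0.
Asset sale (to non-banks) £220 million: bank balance sheets shrink → −£220M.
FX sale £908 million: just an asset swap on bank balance sheets → 0.
Asset purchase (from non-banks) £652.5 million: bank balance sheets expand → +£652.5M.
Net: 0 − 220 + 0 + 652.5 = +£432.5 million.

+£432.5 million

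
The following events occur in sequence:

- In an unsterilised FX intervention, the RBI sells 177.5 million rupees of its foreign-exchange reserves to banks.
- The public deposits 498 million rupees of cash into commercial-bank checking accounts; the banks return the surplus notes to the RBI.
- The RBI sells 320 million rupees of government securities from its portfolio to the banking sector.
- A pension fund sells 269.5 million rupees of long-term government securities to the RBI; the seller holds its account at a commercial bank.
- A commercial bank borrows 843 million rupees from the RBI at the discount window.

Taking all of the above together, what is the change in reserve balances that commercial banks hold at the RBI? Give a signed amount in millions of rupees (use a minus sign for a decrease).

FX sale 177.5 million rupees: the buying banks pay out of their reserve balances → −177.5M.
Currency deposit 498 million rupees: returned notes are swapped for reserve credit → +498M.
OMO sale (to banks) 320 million rupees: the buying banks pay out of their reserve balances → −320M.
Asset purchase (from non-banks) 269.5 million rupees: the RBI pays by crediting reserve accounts → +269.5M.
Discount-window loan 843 million rupees: the loan is credited to the bank's reserve account → +843M.
Net: −177.5 + 498 − 320 + 269.5 + 843 = +1113 million.

+1113 million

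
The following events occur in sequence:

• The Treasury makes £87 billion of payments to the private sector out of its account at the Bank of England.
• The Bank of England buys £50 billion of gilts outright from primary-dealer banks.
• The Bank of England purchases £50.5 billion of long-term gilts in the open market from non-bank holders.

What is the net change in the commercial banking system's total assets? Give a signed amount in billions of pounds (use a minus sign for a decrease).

+£137.5 billion

Government spending £87 billion: bank balance sheets expand → +£87B.
OMO purchase (from banks) £50 billion: just an asset swap on bank balance sheets → 0.
Asset purchase (from non-banks) £50.5 billion: bank balance sheets expand → +£50.5B.
Net: 87 + 0 + 50.5 = +£137.5 billion.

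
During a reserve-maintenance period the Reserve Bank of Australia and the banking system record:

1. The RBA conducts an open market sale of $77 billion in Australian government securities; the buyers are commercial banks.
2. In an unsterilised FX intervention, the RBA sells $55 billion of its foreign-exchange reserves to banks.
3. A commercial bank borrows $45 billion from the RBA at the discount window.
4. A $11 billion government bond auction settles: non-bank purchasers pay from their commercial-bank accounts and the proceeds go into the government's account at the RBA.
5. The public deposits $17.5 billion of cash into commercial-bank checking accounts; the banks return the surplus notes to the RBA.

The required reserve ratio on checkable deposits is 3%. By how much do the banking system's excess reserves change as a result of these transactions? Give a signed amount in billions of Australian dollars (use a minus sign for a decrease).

-$80.695 billion

OMO sale (to banks) $77 billion: reserves −$77B, deposits 0.
FX sale $55 billion: reserves −$55B, deposits 0.
Discount-window loan $45 billion: reserves +$45B, deposits 0.
Government account inflow $11 billion: reserves −$11B, deposits −$11B.
Currency deposit $17.5 billion: reserves +$17.5B, deposits +$17.5B.
Totals: Δreserves = −$80.5B, Δdeposits = +$6.5B.
Δrequired reserves = 3% × +$6.5B = +$0.195B.
Δexcess reserves = Δreserves − Δrequired = −$80.5B − (+$0.195B) = -$80.695 billion.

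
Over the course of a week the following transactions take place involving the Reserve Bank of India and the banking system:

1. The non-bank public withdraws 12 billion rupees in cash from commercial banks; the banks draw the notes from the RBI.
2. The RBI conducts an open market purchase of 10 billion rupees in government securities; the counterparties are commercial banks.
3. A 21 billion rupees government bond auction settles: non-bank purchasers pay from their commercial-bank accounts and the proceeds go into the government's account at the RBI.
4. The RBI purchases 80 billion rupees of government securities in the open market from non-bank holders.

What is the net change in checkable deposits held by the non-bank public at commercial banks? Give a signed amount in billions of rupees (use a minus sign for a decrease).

+47 billion

Currency withdrawal 12 billion rupees: non-bank counterparties' bank balances fall → −12B.
OMO purchase (from banks) 10 billion rupees: the counterparty is a bank, so public deposits are unchanged → 0.
Government account inflow 21 billion rupees: non-bank counterparties' bank balances fall → −21B.
Asset purchase (from non-banks) 80 billion rupees: non-bank counterparties' bank balances rise → +80B.
Net: −12 + 0 − 21 + 80 = +47 billion.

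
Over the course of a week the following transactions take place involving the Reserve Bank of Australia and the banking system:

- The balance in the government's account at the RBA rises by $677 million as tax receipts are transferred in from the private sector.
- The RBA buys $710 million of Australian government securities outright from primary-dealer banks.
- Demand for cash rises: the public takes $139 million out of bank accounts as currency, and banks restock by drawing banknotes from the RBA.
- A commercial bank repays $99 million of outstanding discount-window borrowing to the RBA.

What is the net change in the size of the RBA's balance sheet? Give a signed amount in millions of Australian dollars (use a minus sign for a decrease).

+$611 million

Government account inflow $677 million: only the composition of liabilities changes → 0.
OMO purchase (from banks) $710 million: an RBA asset is acquired → +$710M.
Currency withdrawal $139 million: only the composition of liabilities changes → 0.
Discount-window repayment $99 million: an RBA asset is shed → −$99M.
Net: 0 + 710 + 0 − 99 = +$611 million.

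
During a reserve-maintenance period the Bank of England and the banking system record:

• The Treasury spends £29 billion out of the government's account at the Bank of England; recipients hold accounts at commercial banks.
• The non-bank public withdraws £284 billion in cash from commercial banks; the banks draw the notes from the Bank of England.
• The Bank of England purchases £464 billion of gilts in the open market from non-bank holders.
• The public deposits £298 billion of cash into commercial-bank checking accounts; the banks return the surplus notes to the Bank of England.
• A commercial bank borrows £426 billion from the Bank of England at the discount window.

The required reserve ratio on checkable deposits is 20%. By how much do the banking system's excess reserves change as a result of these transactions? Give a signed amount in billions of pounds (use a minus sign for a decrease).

+£831.6 billion

Government spending £29 billion: reserves +£29B, deposits +£29B.
Currency withdrawal £284 billion: reserves −£284B, deposits −£284B.
Asset purchase (from non-banks) £464 billion: reserves +£464B, deposits +£464B.
Currency deposit £298 billion: reserves +£298B, deposits +£298B.
Discount-window loan £426 billion: reserves +£426B, deposits 0.
Totals: Δreserves = +£933B, Δdeposits = +£507B.
Δrequired reserves = 20% × +£507B = +£101.4B.
Δexcess reserves = Δreserves − Δrequired = +£933B − (+£101.4B) = +£831.6 billion.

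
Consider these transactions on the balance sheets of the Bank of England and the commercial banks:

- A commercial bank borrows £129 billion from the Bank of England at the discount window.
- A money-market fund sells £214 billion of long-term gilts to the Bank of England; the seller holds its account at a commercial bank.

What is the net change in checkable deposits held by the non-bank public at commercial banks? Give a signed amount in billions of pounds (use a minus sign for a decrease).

+£214 billion

Discount-window loan £129 billion: the counterparty is a bank, so public deposits are unchanged → 0.
Asset purchase (from non-banks) £214 billion: non-bank counterparties' bank balances rise → +£214B.
Net: 0 + 214 = +£214 billion.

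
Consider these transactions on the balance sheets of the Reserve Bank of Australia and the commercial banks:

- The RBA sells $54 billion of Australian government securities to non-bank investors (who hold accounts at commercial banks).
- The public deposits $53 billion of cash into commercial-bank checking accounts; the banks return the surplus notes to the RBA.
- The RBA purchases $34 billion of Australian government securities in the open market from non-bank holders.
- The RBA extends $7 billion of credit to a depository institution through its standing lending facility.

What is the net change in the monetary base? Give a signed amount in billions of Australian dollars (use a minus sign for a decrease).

Asset sale (to non-banks) $54 billion: RBA balance sheet contracts → −$54B.
Currency deposit $53 billion: just a shift between currency and reserves — both are base money → 0.
Asset purchase (from non-banks) $34 billion: RBA balance sheet expands → +$34B.
Discount-window loan $7 billion: RBA balance sheet expands → +$7B.
Net: −54 + 0 + 34 + 7 = -$13 billion.

-$13 billion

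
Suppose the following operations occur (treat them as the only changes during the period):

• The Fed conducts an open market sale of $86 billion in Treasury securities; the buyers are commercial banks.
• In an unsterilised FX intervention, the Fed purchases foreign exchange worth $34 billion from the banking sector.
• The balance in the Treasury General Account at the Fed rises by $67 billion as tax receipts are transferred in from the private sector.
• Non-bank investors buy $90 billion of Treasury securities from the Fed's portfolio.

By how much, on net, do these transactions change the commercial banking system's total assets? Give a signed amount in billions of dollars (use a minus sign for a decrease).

-$157 billion

Fed balance sheet:
  Assets:      Securities −$176B, Foreign assets +$34B
  Liabilities: Bank reserves −$209B, Government deposits +$67B
Commercial banking system:
  Assets:      Reserves at CB −$209B, Securities +$86B, Foreign assets −$34B
  Liabilities: Checkable deposits −$157B
Change in total bank assets = -$157 billion.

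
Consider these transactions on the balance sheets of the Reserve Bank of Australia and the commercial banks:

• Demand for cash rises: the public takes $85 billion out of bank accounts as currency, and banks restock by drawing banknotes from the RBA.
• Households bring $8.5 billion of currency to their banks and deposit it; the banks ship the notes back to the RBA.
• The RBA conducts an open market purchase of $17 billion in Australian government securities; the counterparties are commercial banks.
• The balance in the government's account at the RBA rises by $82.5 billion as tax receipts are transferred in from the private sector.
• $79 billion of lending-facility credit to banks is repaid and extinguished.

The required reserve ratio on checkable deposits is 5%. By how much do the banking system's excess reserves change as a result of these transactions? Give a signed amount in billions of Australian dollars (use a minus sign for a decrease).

Currency withdrawal $85 billion: reserves −$85B, deposits −$85B.
Currency deposit $8.5 billion: reserves +$8.5B, deposits +$8.5B.
OMO purchase (from banks) $17 billion: reserves +$17B, deposits 0.
Government account inflow $82.5 billion: reserves −$82.5B, deposits −$82.5B.
Discount-window repayment $79 billion: reserves −$79B, deposits 0.
Totals: Δreserves = −$221B, Δdeposits = −$159B.
Δrequired reserves = 5% × −$159B = −$7.95B.
Δexcess reserves = Δreserves − Δrequired = −$221B − (−$7.95B) = -$213.05 billion.

-$213.05 billion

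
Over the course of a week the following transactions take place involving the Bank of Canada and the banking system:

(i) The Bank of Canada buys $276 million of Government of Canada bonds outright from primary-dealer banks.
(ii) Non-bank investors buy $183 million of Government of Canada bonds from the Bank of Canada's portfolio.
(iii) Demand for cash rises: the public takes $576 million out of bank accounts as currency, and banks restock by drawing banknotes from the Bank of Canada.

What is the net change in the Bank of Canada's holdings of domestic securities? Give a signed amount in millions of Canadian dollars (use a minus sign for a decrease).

Bank of Canada balance sheet:
  Assets:      Securities +$93M
  Liabilities: Bank reserves −$483M, Currency in circulation +$576M
Commercial banking system:
  Assets:      Reserves at CB −$483M, Securities −$276M
  Liabilities: Checkable deposits −$759M
So the change in the Bank of Canada's holdings of domestic securities is +$93 million.

+$93 million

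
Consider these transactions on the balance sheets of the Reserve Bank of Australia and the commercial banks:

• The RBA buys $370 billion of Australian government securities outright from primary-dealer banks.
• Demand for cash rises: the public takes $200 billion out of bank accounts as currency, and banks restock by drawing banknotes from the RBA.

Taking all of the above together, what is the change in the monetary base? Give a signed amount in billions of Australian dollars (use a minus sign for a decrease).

OMO purchase (from banks) $370 billion: RBA balance sheet expands → +$370B.
Currency withdrawal $200 billion: just a shift between currency and reserves — both are base money → 0.
Net: 370 + 0 = +$370 billion.

+$370 billion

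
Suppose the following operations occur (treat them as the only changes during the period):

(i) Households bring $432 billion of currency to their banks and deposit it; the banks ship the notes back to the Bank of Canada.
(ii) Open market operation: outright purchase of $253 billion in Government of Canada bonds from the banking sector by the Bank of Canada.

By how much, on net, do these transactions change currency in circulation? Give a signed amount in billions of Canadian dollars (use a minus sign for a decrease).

-$432 billion

Bank of Canada balance sheet:
  Assets:      Securities +$253B
  Liabilities: Bank reserves +$685B, Currency in circulation −$432B
So the change in currency in circulation is -$432 billion.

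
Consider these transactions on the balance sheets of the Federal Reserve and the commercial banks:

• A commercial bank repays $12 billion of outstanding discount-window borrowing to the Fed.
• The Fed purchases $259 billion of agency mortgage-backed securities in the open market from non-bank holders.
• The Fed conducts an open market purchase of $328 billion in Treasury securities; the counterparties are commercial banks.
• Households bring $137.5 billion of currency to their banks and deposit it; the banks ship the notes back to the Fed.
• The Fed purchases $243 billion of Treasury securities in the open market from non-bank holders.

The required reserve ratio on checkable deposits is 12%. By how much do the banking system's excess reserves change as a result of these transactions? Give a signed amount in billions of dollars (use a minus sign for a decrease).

Discount-window repayment $12 billion: reserves −$12B, deposits 0.
Asset purchase (from non-banks) $259 billion: reserves +$259B, deposits +$259B.
OMO purchase (from banks) $328 billion: reserves +$328B, deposits 0.
Currency deposit $137.5 billion: reserves +$137.5B, deposits +$137.5B.
Asset purchase (from non-banks) $243 billion: reserves +$243B, deposits +$243B.
Totals: Δreserves = +$955.5B, Δdeposits = +$639.5B.
Δrequired reserves = 12% × +$639.5B = +$76.74B.
Δexcess reserves = Δreserves − Δrequired = +$955.5B − (+$76.74B) = +$878.76 billion.

+$878.76 billion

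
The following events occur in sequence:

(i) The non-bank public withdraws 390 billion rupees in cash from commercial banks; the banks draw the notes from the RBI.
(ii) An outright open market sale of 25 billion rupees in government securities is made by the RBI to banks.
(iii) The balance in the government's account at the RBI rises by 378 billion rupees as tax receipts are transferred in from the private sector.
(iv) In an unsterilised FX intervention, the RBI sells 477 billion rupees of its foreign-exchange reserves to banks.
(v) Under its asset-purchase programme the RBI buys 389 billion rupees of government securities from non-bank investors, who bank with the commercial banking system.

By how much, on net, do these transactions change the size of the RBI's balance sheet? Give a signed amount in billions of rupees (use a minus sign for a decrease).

-113 billion

RBI balance sheet:
  Assets:      Securities +364B, Foreign assets −477B
  Liabilities: Bank reserves −881B, Currency in circulation +390B, Government deposits +378B
Change in total RBI assets = -113 billion.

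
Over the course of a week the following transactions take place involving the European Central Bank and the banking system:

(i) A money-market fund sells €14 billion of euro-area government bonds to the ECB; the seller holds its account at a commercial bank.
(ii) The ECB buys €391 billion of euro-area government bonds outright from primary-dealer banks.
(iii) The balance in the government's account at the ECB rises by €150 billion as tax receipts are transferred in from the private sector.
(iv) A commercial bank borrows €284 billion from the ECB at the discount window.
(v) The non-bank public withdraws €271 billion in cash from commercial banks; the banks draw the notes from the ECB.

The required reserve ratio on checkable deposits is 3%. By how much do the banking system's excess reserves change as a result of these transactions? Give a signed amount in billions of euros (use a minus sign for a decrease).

+€280.21 billion

Asset purchase (from non-banks) €14 billion: reserves +€14B, deposits +€14B.
OMO purchase (from banks) €391 billion: reserves +€391B, deposits 0.
Government account inflow €150 billion: reserves −€150B, deposits −€150B.
Discount-window loan €284 billion: reserves +€284B, deposits 0.
Currency withdrawal €271 billion: reserves −€271B, deposits −€271B.
Totals: Δreserves = +€268B, Δdeposits = −€407B.
Δrequired reserves = 3% × −€407B = −€12.21B.
Δexcess reserves = Δreserves − Δrequired = +€268B − (−€12.21B) = +€280.21 billion.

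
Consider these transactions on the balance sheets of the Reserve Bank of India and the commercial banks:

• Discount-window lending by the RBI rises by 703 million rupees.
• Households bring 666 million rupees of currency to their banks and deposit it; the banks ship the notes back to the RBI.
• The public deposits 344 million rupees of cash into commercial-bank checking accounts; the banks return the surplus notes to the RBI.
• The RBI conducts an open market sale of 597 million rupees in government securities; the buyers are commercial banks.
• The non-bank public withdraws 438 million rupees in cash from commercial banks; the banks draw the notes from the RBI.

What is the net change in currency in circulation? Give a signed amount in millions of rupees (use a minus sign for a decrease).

-572 million

RBI balance sheet:
  Assets:      Securities −597M, Loans to banks +703M
  Liabilities: Bank reserves +678M, Currency in circulation −572M
Commercial banking system:
  Assets:      Reserves at CB +678M, Securities +597M
  Liabilities: Checkable deposits +572M, Borrowings from CB +703M
So the change in currency in circulation is -572 million.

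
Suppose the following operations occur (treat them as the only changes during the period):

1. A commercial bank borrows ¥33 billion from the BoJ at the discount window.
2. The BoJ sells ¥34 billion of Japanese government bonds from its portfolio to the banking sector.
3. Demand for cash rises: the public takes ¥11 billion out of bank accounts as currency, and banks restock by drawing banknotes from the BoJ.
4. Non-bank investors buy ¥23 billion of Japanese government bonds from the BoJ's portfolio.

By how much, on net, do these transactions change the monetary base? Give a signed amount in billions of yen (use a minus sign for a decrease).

Discount-window loan ¥33 billion: BoJ balance sheet expands → +¥33B.
OMO sale (to banks) ¥34 billion: BoJ balance sheet contracts → −¥34B.
Currency withdrawal ¥11 billion: just a shift between currency and reserves — both are base money → 0.
Asset sale (to non-banks) ¥23 billion: BoJ balance sheet contracts → −¥23B.
Net: 33 − 34 + 0 − 23 = -¥24 billion.

-¥24 billion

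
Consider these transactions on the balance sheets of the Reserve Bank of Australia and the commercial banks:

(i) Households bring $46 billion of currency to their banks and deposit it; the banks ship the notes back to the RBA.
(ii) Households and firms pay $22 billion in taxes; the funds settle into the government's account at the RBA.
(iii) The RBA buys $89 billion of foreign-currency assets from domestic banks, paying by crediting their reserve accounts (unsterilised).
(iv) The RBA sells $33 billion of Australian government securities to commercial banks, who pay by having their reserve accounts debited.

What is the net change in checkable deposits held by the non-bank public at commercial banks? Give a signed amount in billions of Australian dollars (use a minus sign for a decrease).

+$24 billion

Currency deposit $46 billion: non-bank counterparties' bank balances rise → +$46B.
Government account inflow $22 billion: non-bank counterparties' bank balances fall → −$22B.
FX purchase $89 billion: the counterparty is a bank, so public deposits are unchanged → 0.
OMO sale (to banks) $33 billion: the counterparty is a bank, so public deposits are unchanged → 0.
Net: 46 − 22 + 0 + 0 = +$24 billion.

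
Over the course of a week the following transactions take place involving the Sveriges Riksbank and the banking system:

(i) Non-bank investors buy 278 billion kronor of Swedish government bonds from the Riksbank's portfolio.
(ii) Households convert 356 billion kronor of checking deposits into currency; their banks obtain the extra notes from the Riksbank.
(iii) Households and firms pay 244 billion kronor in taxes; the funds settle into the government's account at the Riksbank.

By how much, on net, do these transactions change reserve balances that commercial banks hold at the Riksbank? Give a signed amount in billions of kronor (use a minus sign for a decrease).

Riksbank balance sheet:
  Assets:      Securities −278B
  Liabilities: Bank reserves −878B, Currency in circulation +356B, Government deposits +244B
So the change in reserve balances that commercial banks hold at the Riksbank is -878 billion.

-878 billion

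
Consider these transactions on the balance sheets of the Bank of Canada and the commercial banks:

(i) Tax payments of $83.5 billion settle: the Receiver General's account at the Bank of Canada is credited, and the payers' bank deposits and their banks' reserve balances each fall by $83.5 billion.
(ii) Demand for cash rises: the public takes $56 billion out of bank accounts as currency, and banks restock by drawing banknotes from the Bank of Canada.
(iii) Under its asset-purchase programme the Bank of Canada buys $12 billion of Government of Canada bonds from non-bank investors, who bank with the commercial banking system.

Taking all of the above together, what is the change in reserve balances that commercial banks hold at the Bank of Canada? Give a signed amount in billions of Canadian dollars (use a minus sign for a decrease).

Government account inflow $83.5 billion: funds move from bank reserves into the government account → −$83.5B.
Currency withdrawal $56 billion: banks swap reserves for currency → −$56B.
Asset purchase (from non-banks) $12 billion: the Bank of Canada pays by crediting reserve accounts → +$12B.
Net: −83.5 − 56 + 12 = -$127.5 billion.

-$127.5 billion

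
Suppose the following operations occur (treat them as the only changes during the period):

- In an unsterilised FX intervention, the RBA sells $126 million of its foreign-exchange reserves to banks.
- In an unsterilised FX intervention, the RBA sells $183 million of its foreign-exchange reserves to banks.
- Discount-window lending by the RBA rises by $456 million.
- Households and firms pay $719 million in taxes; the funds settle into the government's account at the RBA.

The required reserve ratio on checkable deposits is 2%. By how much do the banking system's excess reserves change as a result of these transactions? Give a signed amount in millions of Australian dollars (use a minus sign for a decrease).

-$557.62 million

FX sale $126 million: reserves −$126M, deposits 0.
FX sale $183 million: reserves −$183M, deposits 0.
Discount-window loan $456 million: reserves +$456M, deposits 0.
Government account inflow $719 million: reserves −$719M, deposits −$719M.
Totals: Δreserves = −$572M, Δdeposits = −$719M.
Δrequired reserves = 2% × −$719M = −$14.38M.
Δexcess reserves = Δreserves − Δrequired = −$572M − (−$14.38M) = -$557.62 million.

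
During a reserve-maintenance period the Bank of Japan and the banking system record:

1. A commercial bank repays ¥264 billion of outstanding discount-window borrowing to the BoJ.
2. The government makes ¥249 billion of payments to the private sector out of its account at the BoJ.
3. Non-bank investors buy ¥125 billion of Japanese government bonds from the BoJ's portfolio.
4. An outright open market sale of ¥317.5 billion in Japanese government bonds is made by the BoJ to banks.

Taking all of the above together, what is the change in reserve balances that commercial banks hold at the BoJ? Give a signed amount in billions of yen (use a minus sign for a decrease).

-¥457.5 billion

Discount-window repayment ¥264 billion: repayment is debited from reserves → −¥264B.
Government spending ¥249 billion: government payments flow into bank reserve accounts → +¥249B.
Asset sale (to non-banks) ¥125 billion: the non-bank buyers' banks settle from reserves → −¥125B.
OMO sale (to banks) ¥317.5 billion: the buying banks pay out of their reserve balances → −¥317.5B.
Net: −264 + 249 − 125 − 317.5 = -¥457.5 billion.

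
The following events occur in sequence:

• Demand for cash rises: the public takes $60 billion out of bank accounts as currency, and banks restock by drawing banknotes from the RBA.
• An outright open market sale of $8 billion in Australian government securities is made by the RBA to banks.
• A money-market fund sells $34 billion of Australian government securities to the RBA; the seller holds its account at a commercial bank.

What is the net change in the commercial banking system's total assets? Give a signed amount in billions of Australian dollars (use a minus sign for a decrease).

Currency withdrawal $60 billion: bank balance sheets shrink → −$60B.
OMO sale (to banks) $8 billion: just an asset swap on bank balance sheets → 0.
Asset purchase (from non-banks) $34 billion: bank balance sheets expand → +$34B.
Net: −60 + 0 + 34 = -$26 billion.

-$26 billion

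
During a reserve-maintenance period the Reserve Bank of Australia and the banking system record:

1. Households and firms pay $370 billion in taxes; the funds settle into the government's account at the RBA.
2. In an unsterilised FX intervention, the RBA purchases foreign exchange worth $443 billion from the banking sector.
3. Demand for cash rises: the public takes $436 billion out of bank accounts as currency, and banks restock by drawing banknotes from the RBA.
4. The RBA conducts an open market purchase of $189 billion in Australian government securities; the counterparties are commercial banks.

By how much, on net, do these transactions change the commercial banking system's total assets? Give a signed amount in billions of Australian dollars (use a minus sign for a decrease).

RBA balance sheet:
  Assets:      Securities +$189B, Foreign assets +$443B
  Liabilities: Bank reserves −$174B, Currency in circulation +$436B, Government deposits +$370B
Commercial banking system:
  Assets:      Reserves at CB −$174B, Securities −$189B, Foreign assets −$443B
  Liabilities: Checkable deposits −$806B
Change in total bank assets = -$806 billion.

-$806 billion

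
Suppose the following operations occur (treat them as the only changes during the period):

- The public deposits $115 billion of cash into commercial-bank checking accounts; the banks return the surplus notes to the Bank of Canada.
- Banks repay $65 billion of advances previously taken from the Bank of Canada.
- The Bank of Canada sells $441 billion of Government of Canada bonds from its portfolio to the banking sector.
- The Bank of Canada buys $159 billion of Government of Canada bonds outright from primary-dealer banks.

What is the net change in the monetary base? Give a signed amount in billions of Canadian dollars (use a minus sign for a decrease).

-$347 billion

Bank of Canada balance sheet:
  Assets:      Securities −$282B, Loans to banks −$65B
  Liabilities: Bank reserves −$232B, Currency in circulation −$115B
Commercial banking system:
  Assets:      Reserves at CB −$232B, Securities +$282B
  Liabilities: Checkable deposits +$115B, Borrowings from CB −$65B
Monetary base = currency + reserves: −$115B + (−$232B) = -$347 billion.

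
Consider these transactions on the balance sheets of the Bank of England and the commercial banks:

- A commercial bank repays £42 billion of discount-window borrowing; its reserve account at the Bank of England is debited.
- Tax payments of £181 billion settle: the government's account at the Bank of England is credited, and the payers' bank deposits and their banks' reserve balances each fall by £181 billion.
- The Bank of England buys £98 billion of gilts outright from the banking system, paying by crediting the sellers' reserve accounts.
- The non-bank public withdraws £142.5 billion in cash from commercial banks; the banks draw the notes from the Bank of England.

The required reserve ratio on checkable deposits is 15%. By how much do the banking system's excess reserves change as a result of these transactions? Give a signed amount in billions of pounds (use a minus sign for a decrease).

Discount-window repayment £42 billion: reserves −£42B, deposits 0.
Government account inflow £181 billion: reserves −£181B, deposits −£181B.
OMO purchase (from banks) £98 billion: reserves +£98B, deposits 0.
Currency withdrawal £142.5 billion: reserves −£142.5B, deposits −£142.5B.
Totals: Δreserves = −£267.5B, Δdeposits = −£323.5B.
Δrequired reserves = 15% × −£323.5B = −£48.525B.
Δexcess reserves = Δreserves − Δrequired = −£267.5B − (−£48.525B) = -£218.975 billion.

-£218.975 billion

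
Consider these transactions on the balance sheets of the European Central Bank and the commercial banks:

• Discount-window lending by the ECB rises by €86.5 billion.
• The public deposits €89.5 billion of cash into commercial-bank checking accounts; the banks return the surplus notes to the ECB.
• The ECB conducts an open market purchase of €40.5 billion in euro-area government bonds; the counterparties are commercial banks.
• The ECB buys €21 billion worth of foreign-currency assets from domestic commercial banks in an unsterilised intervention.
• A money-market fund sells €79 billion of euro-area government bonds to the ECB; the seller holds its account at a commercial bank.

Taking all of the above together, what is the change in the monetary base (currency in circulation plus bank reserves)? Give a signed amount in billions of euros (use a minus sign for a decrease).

ECB balance sheet:
  Assets:      Securities +€119.5B, Loans to banks +€86.5B, Foreign assets +€21B
  Liabilities: Bank reserves +€316.5B, Currency in circulation −€89.5B
Monetary base = currency + reserves: −€89.5B + (+€316.5B) = +€227 billion.

+€227 billion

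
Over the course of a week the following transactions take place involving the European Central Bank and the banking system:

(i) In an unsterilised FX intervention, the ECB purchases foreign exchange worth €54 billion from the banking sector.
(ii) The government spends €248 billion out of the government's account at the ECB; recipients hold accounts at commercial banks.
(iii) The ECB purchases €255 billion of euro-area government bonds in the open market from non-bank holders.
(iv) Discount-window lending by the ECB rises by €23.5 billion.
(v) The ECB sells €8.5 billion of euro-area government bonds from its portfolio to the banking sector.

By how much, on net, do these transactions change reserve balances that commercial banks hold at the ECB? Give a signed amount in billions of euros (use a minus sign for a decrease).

+€572 billion

FX purchase €54 billion: the ECB pays by crediting reserve accounts → +€54B.
Government spending €248 billion: government payments flow into bank reserve accounts → +€248B.
Asset purchase (from non-banks) €255 billion: the ECB pays by crediting reserve accounts → +€255B.
Discount-window loan €23.5 billion: the loan is credited to the bank's reserve account → +€23.5B.
OMO sale (to banks) €8.5 billion: the buying banks pay out of their reserve balances → −€8.5B.
Net: 54 + 248 + 255 + 23.5 − 8.5 = +€572 billion.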